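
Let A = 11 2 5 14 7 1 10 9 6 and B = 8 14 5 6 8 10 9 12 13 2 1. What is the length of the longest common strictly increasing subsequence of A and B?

2

For each value that appears in both, track the longest common increasing run ending there.
The best achievable length is 2; one witness is 5, 6 (A-positions 3,9, B-positions 3,4).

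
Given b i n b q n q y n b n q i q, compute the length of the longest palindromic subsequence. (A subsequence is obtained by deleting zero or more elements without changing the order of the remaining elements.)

Using dp[i][j] = 2 + dp[i+1][j−1] if the ends match, else max(dp[i+1][j], dp[i][j−1]):
dp[1][14] = 9. A witness is inbnynbni at positions 2,3,4,6,8,9,10,11,13.

9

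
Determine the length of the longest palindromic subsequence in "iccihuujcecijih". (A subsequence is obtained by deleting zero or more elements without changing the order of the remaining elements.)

8

One longest palindromic subsequence is iccuucci (positions 1,2,3,6,7,9,11,14); it reads the same forward and backward, and the interval DP gives dp[1][15] = 8.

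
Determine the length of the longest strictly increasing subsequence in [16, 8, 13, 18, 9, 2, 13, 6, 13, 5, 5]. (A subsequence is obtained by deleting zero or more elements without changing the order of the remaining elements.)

Scanning left to right, the best length ending at each element is: 16→1, 8→1, 13→2, 18→3, 9→2, 2→1, 13→3, 6→2, 13→3, 5→2, 5→2.
So the longest increasing subsequence has length 3, e.g. 8, 13, 18.

3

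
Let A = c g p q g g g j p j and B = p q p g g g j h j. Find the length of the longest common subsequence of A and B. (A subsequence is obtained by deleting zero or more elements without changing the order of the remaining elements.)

7

Backtracking the LCS table gives one alignment: p (A3,B1) → q (A4,B2) → g (A5,B4) → g (A6,B5) → g (A7,B6) → j (A8,B7) → j (A10,B9).
So the longest common subsequence has length 7.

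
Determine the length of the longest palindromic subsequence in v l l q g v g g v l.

6

One longest palindromic subsequence is lvggvl (positions 2,6,7,8,9,10); it reads the same forward and backward, and the interval DP gives dp[1][10] = 6.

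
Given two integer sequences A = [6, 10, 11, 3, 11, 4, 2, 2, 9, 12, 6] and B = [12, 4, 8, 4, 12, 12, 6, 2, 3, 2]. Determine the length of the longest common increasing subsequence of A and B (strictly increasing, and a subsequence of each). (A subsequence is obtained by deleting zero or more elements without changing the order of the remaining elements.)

For each value that appears in both, track the longest common increasing run ending there.
The best achievable length is 2; one witness is 4, 12 (A-positions 6,10, B-positions 2,5).

2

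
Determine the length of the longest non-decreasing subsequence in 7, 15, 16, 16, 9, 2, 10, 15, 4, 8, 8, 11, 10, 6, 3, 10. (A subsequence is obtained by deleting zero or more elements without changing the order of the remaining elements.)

One longest non-decreasing subsequence is 2, 4, 8, 8, 10, 10 (positions 6,9,10,11,13,16), of length 6; no longer one exists.

6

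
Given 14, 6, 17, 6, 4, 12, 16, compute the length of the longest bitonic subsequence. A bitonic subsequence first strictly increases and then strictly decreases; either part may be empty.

One longest bitonic subsequence is 14, 17, 6, 4 (positions 1,3,4,5): it rises to 17 then falls. Length 4 is optimal.

4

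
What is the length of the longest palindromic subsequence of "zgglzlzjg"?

5

One longest palindromic subsequence is gzlzg (positions 2,5,6,7,9); it reads the same forward and backward, and the interval DP gives dp[1][9] = 5.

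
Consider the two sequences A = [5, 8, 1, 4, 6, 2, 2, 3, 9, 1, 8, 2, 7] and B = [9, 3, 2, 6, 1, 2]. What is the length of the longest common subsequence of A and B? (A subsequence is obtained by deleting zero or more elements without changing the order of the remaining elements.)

A longest common subsequence is 6, 1, 2 (length 3); the LCS DP confirms no longer common subsequence exists.

3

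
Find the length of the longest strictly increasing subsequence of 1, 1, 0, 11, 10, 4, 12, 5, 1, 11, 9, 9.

4

Let dp[i] be the longest increasing subsequence ending at position i. Then dp = [1, 1, 1, 2, 2, 2, 3, 3, 2, 4, 4, 4].
The maximum is 4; one witness is 1, 4, 5, 11 at positions 1,6,8,10.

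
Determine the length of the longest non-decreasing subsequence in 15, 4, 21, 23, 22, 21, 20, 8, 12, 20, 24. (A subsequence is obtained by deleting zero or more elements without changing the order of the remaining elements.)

One longest non-decreasing subsequence is 4, 8, 12, 20, 24 (positions 2,8,9,10,11), of length 5; no longer one exists.

5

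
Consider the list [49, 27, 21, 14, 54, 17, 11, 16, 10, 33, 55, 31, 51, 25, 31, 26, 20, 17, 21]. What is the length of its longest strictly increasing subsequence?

Scanning left to right, the best length ending at each element is: 49→1, 27→1, 21→1, 14→1, 54→2, 17→2, 11→1, 16→2, 10→1, 33→3, 55→4, 31→3, 51→4, 25→3, 31→4, 26→4, 20→3, 17→3, 21→4.
So the longest increasing subsequence has length 4, e.g. 14, 17, 33, 55.

4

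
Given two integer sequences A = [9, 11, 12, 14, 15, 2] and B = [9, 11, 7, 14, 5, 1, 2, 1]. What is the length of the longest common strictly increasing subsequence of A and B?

3

A longest common strictly increasing subsequence is 9, 11, 14 (length 3); it appears in order in both A and B, and no longer such subsequence exists.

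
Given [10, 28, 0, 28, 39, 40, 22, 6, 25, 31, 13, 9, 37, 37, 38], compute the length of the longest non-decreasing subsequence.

One longest non-decreasing subsequence is 10, 28, 28, 31, 37, 37, 38 (positions 1,2,4,10,13,14,15), of length 7; no longer one exists.

7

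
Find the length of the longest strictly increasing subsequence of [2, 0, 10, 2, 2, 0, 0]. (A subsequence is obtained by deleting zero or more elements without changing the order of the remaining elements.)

Scanning left to right, the best length ending at each element is: 2→1, 0→1, 10→2, 2→2, 2→2, 0→1, 0→1.
So the longest increasing subsequence has length 2, e.g. 2, 10.

2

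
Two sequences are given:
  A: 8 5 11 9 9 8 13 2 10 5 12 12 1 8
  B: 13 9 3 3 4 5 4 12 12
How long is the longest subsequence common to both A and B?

4

Backtracking the LCS table gives one alignment: 9 (A4,B2) → 5 (A10,B6) → 12 (A11,B8) → 12 (A12,B9).
So the longest common subsequence has length 4.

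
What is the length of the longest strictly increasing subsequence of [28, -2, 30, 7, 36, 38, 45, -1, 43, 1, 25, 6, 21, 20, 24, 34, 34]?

Let dp[i] be the longest increasing subsequence ending at position i. Then dp = [1, 1, 2, 2, 3, 4, 5, 2, 5, 3, 4, 4, 5, 5, 6, 7, 7].
The maximum is 7; one witness is -2, -1, 1, 6, 21, 24, 34 at positions 2,8,10,12,13,15,16.

7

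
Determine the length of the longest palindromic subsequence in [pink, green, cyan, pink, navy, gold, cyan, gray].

One longest palindromic subsequence is cyan gold cyan (positions 3,6,7); it reads the same forward and backward, and the interval DP gives dp[1][8] = 3.

3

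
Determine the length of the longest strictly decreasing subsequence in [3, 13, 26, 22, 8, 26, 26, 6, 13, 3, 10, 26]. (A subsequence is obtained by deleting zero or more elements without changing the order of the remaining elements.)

One longest decreasing subsequence is 26, 22, 8, 6, 3 (positions 3,4,5,8,10), of length 5; no longer one exists.

5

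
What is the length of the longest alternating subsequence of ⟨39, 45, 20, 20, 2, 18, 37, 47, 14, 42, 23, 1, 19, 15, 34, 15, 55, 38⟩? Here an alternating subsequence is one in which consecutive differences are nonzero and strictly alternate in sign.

Track the best alternating length ending on an up-step vs a down-step at each position: up/down = 1/1, 2/1, 1/3, 1/3, 1/3, 4/3, 4/3, 4/1, 4/5, 6/5, 6/7, 1/7, 8/7, 8/9, 10/7, 8/11, 12/1, 12/13.
The maximum over both is 13; one such subsequence is 39, 45, 2, 18, 14, 42, 1, 19, 15, 34, 15, 55, 38.

13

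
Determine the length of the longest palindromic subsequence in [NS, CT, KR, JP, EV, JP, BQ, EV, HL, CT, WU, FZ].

One longest palindromic subsequence is CT EV BQ EV CT (positions 2,5,7,8,10); it reads the same forward and backward, and the interval DP gives dp[1][12] = 5.

5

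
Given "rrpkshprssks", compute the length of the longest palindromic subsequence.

Using dp[i][j] = 2 + dp[i+1][j−1] if the ends match, else max(dp[i+1][j], dp[i][j−1]):
dp[1][12] = 5. A witness is ksssk at positions 4,5,9,10,11.

5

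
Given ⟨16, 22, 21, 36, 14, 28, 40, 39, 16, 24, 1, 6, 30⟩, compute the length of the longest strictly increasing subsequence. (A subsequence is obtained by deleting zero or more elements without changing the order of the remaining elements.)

4

One longest increasing subsequence is 16, 22, 36, 40 (positions 1,2,4,7), of length 4; no longer one exists.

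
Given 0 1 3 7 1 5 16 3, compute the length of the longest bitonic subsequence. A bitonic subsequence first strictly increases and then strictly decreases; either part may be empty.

One longest bitonic subsequence is 0, 1, 3, 7, 5, 3 (positions 1,2,3,4,6,8): it rises to 7 then falls. Length 6 is optimal.

6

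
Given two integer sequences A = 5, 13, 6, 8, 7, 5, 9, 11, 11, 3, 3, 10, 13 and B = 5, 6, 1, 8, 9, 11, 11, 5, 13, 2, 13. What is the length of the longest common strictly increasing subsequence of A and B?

6

A longest common strictly increasing subsequence is 5, 6, 8, 9, 11, 13 (length 6); it appears in order in both A and B, and no longer such subsequence exists.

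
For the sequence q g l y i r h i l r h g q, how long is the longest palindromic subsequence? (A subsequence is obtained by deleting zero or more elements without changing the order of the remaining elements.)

9

One longest palindromic subsequence is qglihilgq (positions 1,2,3,5,7,8,9,12,13); it reads the same forward and backward, and the interval DP gives dp[1][13] = 9.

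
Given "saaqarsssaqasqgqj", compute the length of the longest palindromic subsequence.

Using dp[i][j] = 2 + dp[i+1][j−1] if the ends match, else max(dp[i+1][j], dp[i][j−1]):
dp[1][17] = 11. A witness is saqasssaqas at positions 1,2,4,5,7,8,9,10,11,12,13.

11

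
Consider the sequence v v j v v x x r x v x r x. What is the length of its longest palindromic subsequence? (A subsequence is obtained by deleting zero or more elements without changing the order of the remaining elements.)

Using dp[i][j] = 2 + dp[i+1][j−1] if the ends match, else max(dp[i+1][j], dp[i][j−1]):
dp[1][13] = 7. A witness is xrxvxrx at positions 6,8,9,10,11,12,13.

7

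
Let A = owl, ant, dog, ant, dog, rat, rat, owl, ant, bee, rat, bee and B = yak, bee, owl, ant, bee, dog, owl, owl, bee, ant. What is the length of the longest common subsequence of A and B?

A longest common subsequence is owl, ant, dog, owl, ant (length 5); the LCS DP confirms no longer common subsequence exists.

5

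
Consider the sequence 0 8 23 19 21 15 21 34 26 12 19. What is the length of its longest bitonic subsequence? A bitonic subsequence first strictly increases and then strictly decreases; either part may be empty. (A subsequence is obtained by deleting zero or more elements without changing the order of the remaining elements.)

One longest bitonic subsequence is 0, 8, 19, 21, 34, 26, 19 (positions 1,2,4,5,8,9,11): it rises to 34 then falls. Length 7 is optimal.

7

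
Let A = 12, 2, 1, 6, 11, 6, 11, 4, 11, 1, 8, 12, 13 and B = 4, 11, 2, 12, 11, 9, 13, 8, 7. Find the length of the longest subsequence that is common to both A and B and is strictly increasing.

A longest common strictly increasing subsequence is 4, 11, 12, 13 (length 4); it appears in order in both A and B, and no longer such subsequence exists.

4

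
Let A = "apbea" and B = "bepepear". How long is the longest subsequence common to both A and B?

A longest common subsequence is pea (length 3); the LCS DP confirms no longer common subsequence exists.

3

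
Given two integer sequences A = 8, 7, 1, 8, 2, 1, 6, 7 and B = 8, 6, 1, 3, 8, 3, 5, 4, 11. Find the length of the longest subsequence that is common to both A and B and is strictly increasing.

2

A longest common strictly increasing subsequence is 1, 8 (length 2); it appears in order in both A and B, and no longer such subsequence exists.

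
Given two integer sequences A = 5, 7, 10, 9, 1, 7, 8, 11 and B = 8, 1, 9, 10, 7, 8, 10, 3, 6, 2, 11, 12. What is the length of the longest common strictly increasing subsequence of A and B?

A longest common strictly increasing subsequence is 1, 7, 8, 11 (length 4); it appears in order in both A and B, and no longer such subsequence exists.

4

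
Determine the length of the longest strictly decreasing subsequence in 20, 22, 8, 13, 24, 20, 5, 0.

Let dp[i] be the longest decreasing subsequence ending at position i. Then dp = [1, 1, 2, 2, 1, 2, 3, 4].
The maximum is 4; one witness is 20, 8, 5, 0 at positions 1,3,7,8.

4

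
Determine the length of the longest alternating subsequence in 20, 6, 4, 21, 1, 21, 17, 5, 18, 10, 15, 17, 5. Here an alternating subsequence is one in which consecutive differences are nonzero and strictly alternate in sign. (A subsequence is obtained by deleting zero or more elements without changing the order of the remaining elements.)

Track the best alternating length ending on an up-step vs a down-step at each position: up/down = 1/1, 1/2, 1/2, 3/1, 1/4, 5/1, 5/6, 5/6, 7/6, 7/8, 9/8, 9/8, 5/10.
The maximum over both is 10; one such subsequence is 20, 6, 21, 1, 21, 17, 18, 10, 15, 5.

10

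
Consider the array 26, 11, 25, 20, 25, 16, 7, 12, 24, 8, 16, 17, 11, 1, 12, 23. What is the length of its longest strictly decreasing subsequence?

7

One longest decreasing subsequence is 26, 25, 20, 16, 12, 8, 1 (positions 1,3,4,6,8,10,14), of length 7; no longer one exists.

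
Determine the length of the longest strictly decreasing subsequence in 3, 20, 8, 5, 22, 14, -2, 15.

4

Let dp[i] be the longest decreasing subsequence ending at position i. Then dp = [1, 1, 2, 3, 1, 2, 4, 2].
The maximum is 4; one witness is 20, 8, 5, -2 at positions 2,3,4,7.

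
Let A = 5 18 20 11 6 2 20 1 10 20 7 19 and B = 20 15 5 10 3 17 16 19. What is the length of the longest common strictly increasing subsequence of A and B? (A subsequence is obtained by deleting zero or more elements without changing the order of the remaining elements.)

3

A longest common strictly increasing subsequence is 5, 10, 19 (length 3); it appears in order in both A and B, and no longer such subsequence exists.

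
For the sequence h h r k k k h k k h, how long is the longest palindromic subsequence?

7

One longest palindromic subsequence is hkkhkkh (positions 1,4,5,7,8,9,10); it reads the same forward and backward, and the interval DP gives dp[1][10] = 7.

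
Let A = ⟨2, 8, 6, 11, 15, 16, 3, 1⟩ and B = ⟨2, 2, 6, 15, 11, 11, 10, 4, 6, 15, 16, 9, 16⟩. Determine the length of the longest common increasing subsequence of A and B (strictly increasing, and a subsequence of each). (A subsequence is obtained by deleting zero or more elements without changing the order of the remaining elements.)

5

For each value that appears in both, track the longest common increasing run ending there.
The best achievable length is 5; one witness is 2, 6, 11, 15, 16 (A-positions 1,3,4,5,6, B-positions 1,3,5,10,11).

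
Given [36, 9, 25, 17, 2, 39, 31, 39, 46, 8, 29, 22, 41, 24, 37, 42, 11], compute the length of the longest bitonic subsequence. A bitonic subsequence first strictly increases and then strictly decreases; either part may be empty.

Let inc[i] be the LIS ending at i and dec[i] the longest strictly decreasing subsequence starting at i. inc = [1, 1, 2, 2, 1, 3, 3, 4, 5, 2, 3, 3, 5, 4, 5, 6, 3], dec = [5, 2, 3, 2, 1, 5, 4, 4, 4, 1, 3, 2, 3, 2, 2, 2, 1].
max_i inc[i]+dec[i]−1 = 8, with one witness 9, 25, 31, 39, 46, 41, 37, 11.

8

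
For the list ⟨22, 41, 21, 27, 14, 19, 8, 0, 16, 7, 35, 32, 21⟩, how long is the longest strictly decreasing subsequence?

5

One longest decreasing subsequence is 22, 21, 14, 8, 0 (positions 1,3,5,7,8), of length 5; no longer one exists.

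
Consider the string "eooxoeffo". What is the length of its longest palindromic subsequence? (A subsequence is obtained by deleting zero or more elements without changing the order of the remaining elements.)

5

One longest palindromic subsequence is ooxoo (positions 2,3,4,5,9); it reads the same forward and backward, and the interval DP gives dp[1][9] = 5.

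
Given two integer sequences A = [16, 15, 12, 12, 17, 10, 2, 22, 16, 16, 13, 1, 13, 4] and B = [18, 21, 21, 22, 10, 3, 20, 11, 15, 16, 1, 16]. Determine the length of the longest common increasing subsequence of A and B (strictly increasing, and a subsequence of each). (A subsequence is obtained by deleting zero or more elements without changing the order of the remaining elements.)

A longest common strictly increasing subsequence is 10, 16 (length 2); it appears in order in both A and B, and no longer such subsequence exists.

2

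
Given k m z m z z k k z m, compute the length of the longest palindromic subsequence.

6

One longest palindromic subsequence is mzkkzm (positions 2,3,7,8,9,10); it reads the same forward and backward, and the interval DP gives dp[1][10] = 6.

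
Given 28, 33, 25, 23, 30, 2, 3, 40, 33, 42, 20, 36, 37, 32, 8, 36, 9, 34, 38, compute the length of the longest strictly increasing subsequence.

6

Let dp[i] be the longest increasing subsequence ending at position i. Then dp = [1, 2, 1, 1, 2, 1, 2, 3, 3, 4, 3, 4, 5, 4, 3, 5, 4, 5, 6].
The maximum is 6; one witness is 28, 30, 33, 36, 37, 38 at positions 1,5,9,12,13,19.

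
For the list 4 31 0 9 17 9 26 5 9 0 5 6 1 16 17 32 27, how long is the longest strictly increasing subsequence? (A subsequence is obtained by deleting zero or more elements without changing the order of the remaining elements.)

6

Scanning left to right, the best length ending at each element is: 4→1, 31→2, 0→1, 9→2, 17→3, 9→2, 26→4, 5→2, 9→3, 0→1, 5→2, 6→3, 1→2, 16→4, 17→5, 32→6, 27→6.
So the longest increasing subsequence has length 6, e.g. 4, 5, 9, 16, 17, 32.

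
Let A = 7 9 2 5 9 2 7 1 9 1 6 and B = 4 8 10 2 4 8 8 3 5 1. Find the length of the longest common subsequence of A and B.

Backtracking the LCS table gives one alignment: 2 (A3,B4) → 5 (A4,B9) → 1 (A10,B10).
So the longest common subsequence has length 3.

3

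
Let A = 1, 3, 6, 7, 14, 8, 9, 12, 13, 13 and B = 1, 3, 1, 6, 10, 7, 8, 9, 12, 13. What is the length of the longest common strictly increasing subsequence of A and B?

A longest common strictly increasing subsequence is 1, 3, 6, 7, 8, 9, 12, 13 (length 8); it appears in order in both A and B, and no longer such subsequence exists.

8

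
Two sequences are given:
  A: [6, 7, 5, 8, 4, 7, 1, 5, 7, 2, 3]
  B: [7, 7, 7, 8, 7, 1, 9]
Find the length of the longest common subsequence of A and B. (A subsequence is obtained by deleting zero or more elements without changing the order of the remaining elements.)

4

Backtracking the LCS table gives one alignment: 7 (A2,B3) → 8 (A4,B4) → 7 (A6,B5) → 1 (A7,B6).
So the longest common subsequence has length 4.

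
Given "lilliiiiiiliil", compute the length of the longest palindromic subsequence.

One longest palindromic subsequence is liliiiiiilil (positions 1,2,4,5,6,7,8,9,10,11,13,14); it reads the same forward and backward, and the interval DP gives dp[1][14] = 12.

12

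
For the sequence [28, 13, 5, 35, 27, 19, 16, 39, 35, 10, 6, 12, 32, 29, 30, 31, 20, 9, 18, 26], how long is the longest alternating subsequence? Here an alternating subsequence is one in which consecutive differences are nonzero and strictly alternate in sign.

A longest alternating subsequence is 28, 13, 35, 27, 39, 10, 32, 29, 30, 9, 18 (positions 1,2,4,5,8,10,13,14,15,18,19); its 10 consecutive differences strictly alternate in sign, and length 11 is optimal.

11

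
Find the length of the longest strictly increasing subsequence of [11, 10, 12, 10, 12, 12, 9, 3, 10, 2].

2

Let dp[i] be the longest increasing subsequence ending at position i. Then dp = [1, 1, 2, 1, 2, 2, 1, 1, 2, 1].
The maximum is 2; one witness is 11, 12 at positions 1,3.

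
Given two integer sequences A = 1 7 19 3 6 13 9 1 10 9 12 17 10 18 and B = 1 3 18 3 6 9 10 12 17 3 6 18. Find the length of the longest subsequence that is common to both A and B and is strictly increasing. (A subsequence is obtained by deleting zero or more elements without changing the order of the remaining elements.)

A longest common strictly increasing subsequence is 1, 3, 6, 9, 10, 12, 17, 18 (length 8); it appears in order in both A and B, and no longer such subsequence exists.

8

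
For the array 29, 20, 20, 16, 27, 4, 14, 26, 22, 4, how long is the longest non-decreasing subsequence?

3

Let dp[i] be the longest non-decreasing subsequence ending at position i. Then dp = [1, 1, 2, 1, 3, 1, 2, 3, 3, 2].
The maximum is 3; one witness is 20, 20, 27 at positions 2,3,5.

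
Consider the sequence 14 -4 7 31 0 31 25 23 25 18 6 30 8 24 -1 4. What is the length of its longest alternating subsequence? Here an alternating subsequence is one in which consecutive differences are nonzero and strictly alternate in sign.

Track the best alternating length ending on an up-step vs a down-step at each position: up/down = 1/1, 1/2, 3/2, 3/1, 3/4, 5/1, 5/6, 5/6, 7/6, 5/8, 5/8, 9/6, 9/10, 11/10, 3/12, 13/12.
The maximum over both is 13; one such subsequence is 14, -4, 7, 0, 31, 23, 25, 18, 30, 8, 24, -1, 4.

13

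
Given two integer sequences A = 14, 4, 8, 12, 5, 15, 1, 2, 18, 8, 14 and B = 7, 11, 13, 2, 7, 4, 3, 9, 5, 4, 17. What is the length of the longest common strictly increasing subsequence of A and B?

For each value that appears in both, track the longest common increasing run ending there.
The best achievable length is 2; one witness is 4, 5 (A-positions 2,5, B-positions 6,9).

2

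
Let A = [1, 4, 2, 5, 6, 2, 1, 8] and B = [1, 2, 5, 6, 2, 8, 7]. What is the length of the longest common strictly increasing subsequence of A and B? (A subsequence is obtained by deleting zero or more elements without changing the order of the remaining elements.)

5

A longest common strictly increasing subsequence is 1, 2, 5, 6, 8 (length 5); it appears in order in both A and B, and no longer such subsequence exists.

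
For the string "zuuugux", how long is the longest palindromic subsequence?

4

One longest palindromic subsequence is uuuu (positions 2,3,4,6); it reads the same forward and backward, and the interval DP gives dp[1][7] = 4.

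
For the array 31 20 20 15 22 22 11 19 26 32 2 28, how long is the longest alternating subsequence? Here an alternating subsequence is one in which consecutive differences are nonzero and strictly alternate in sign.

7

Track the best alternating length ending on an up-step vs a down-step at each position: up/down = 1/1, 1/2, 1/2, 1/2, 3/2, 3/2, 1/4, 5/4, 5/2, 5/1, 1/6, 7/6.
The maximum over both is 7; one such subsequence is 31, 20, 22, 11, 19, 2, 28.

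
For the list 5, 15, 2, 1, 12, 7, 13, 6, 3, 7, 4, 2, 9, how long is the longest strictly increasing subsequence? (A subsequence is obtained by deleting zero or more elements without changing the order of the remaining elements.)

Let dp[i] be the longest increasing subsequence ending at position i. Then dp = [1, 2, 1, 1, 2, 2, 3, 2, 2, 3, 3, 2, 4].
The maximum is 4; one witness is 5, 6, 7, 9 at positions 1,8,10,13.

4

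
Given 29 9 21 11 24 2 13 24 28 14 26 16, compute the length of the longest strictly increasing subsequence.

5

Let dp[i] be the longest increasing subsequence ending at position i. Then dp = [1, 1, 2, 2, 3, 1, 3, 4, 5, 4, 5, 5].
The maximum is 5; one witness is 9, 11, 13, 24, 28 at positions 2,4,7,8,9.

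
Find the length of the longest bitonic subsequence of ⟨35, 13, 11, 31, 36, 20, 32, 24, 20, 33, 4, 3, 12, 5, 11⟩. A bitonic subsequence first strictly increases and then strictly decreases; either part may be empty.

8

One longest bitonic subsequence is 13, 31, 36, 32, 24, 20, 12, 11 (positions 2,4,5,7,8,9,13,15): it rises to 36 then falls. Length 8 is optimal.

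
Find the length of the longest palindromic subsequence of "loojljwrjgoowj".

7

Using dp[i][j] = 2 + dp[i+1][j−1] if the ends match, else max(dp[i+1][j], dp[i][j−1]):
dp[1][14] = 7. A witness is oojrjoo at positions 2,3,6,8,9,11,12.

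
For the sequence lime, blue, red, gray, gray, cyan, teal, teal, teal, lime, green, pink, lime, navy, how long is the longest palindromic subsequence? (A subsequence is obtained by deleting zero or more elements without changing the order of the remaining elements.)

Using dp[i][j] = 2 + dp[i+1][j−1] if the ends match, else max(dp[i+1][j], dp[i][j−1]):
dp[1][14] = 5. A witness is lime teal teal teal lime at positions 1,7,8,9,13.

5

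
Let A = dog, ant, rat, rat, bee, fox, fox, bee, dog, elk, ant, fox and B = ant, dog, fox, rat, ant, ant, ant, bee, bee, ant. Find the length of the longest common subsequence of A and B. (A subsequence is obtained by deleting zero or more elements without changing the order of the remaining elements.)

A longest common subsequence is dog, ant, bee, bee, ant (length 5); the LCS DP confirms no longer common subsequence exists.

5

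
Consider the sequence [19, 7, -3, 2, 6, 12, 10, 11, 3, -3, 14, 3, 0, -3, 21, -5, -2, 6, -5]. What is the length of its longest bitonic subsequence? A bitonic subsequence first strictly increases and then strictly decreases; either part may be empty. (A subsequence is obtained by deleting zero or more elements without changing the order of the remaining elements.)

10

Let inc[i] be the LIS ending at i and dec[i] the longest strictly decreasing subsequence starting at i. inc = [1, 1, 1, 2, 3, 4, 4, 5, 3, 1, 6, 3, 2, 1, 7, 1, 2, 4, 1], dec = [7, 6, 2, 4, 5, 6, 5, 5, 4, 2, 5, 4, 3, 2, 3, 1, 2, 2, 1].
max_i inc[i]+dec[i]−1 = 10, with one witness -3, 2, 6, 10, 11, 14, 3, 0, -2, -5.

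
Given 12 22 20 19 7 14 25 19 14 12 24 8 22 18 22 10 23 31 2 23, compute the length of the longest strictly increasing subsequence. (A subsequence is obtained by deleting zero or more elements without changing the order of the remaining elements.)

Let dp[i] be the longest increasing subsequence ending at position i. Then dp = [1, 2, 2, 2, 1, 2, 3, 3, 2, 2, 4, 2, 4, 3, 4, 3, 5, 6, 1, 5].
The maximum is 6; one witness is 12, 14, 19, 22, 23, 31 at positions 1,6,8,13,17,18.

6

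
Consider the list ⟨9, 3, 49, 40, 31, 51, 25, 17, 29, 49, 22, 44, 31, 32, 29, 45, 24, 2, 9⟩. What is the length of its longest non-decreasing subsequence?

6

Scanning left to right, the best length ending at each element is: 9→1, 3→1, 49→2, 40→2, 31→2, 51→3, 25→2, 17→2, 29→3, 49→4, 22→3, 44→4, 31→4, 32→5, 29→4, 45→6, 24→4, 2→1, 9→2.
So the longest non-decreasing subsequence has length 6, e.g. 9, 25, 29, 31, 32, 45.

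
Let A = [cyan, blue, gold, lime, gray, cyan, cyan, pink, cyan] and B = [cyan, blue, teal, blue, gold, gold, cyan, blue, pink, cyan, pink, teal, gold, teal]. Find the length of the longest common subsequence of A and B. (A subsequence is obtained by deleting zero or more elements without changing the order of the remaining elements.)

6

Backtracking the LCS table gives one alignment: cyan (A1,B1) → blue (A2,B4) → gold (A3,B6) → cyan (A6,B7) → cyan (A7,B10) → pink (A8,B11).
So the longest common subsequence has length 6.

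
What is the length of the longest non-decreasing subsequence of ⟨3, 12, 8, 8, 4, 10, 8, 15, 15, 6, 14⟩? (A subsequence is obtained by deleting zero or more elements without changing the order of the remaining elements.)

Scanning left to right, the best length ending at each element is: 3→1, 12→2, 8→2, 8→3, 4→2, 10→4, 8→4, 15→5, 15→6, 6→3, 14→5.
So the longest non-decreasing subsequence has length 6, e.g. 3, 8, 8, 10, 15, 15.

6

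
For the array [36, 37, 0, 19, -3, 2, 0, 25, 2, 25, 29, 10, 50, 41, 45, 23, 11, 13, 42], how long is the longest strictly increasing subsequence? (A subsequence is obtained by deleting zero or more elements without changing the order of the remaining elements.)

7

Let dp[i] be the longest increasing subsequence ending at position i. Then dp = [1, 2, 1, 2, 1, 2, 2, 3, 3, 4, 5, 4, 6, 6, 7, 5, 5, 6, 7].
The maximum is 7; one witness is -3, 0, 2, 25, 29, 41, 45 at positions 5,7,9,10,11,14,15.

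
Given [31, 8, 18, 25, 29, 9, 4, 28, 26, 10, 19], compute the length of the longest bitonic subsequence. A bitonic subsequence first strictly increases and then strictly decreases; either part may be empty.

One longest bitonic subsequence is 8, 18, 25, 29, 28, 26, 19 (positions 2,3,4,5,8,9,11): it rises to 29 then falls. Length 7 is optimal.

7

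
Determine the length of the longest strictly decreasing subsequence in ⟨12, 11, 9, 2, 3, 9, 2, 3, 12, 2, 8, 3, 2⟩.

6

Scanning left to right, the best length ending at each element is: 12→1, 11→2, 9→3, 2→4, 3→4, 9→3, 2→5, 3→4, 12→1, 2→5, 8→4, 3→5, 2→6.
So the longest decreasing subsequence has length 6, e.g. 12, 11, 9, 8, 3, 2.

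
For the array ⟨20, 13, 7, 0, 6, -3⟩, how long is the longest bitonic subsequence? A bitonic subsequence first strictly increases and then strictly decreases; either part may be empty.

5

One longest bitonic subsequence is 20, 13, 7, 6, -3 (positions 1,2,3,5,6): it rises to 20 then falls. Length 5 is optimal.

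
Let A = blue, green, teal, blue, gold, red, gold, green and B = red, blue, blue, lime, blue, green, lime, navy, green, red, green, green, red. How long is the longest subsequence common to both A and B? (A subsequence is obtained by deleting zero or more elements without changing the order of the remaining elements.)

A longest common subsequence is blue, green, red, green (length 4); the LCS DP confirms no longer common subsequence exists.

4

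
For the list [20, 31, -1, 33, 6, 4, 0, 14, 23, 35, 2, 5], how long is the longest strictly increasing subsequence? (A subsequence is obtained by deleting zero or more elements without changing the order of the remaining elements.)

5

One longest increasing subsequence is -1, 6, 14, 23, 35 (positions 3,5,8,9,10), of length 5; no longer one exists.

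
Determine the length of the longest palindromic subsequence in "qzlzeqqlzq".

Using dp[i][j] = 2 + dp[i+1][j−1] if the ends match, else max(dp[i+1][j], dp[i][j−1]):
dp[1][10] = 8. A witness is qzlqqlzq at positions 1,2,3,6,7,8,9,10.

8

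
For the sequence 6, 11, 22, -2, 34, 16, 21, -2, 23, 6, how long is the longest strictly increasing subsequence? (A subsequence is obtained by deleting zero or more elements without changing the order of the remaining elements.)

One longest increasing subsequence is 6, 11, 16, 21, 23 (positions 1,2,6,7,9), of length 5; no longer one exists.

5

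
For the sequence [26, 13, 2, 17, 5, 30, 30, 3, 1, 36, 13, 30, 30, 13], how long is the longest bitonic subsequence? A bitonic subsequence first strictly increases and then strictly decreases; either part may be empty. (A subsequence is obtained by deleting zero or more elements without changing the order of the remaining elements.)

One longest bitonic subsequence is 13, 17, 30, 36, 30, 13 (positions 2,4,6,10,13,14): it rises to 36 then falls. Length 6 is optimal.

6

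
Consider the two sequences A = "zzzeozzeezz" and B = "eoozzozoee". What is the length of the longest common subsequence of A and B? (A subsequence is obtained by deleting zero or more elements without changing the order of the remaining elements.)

Backtracking the LCS table gives one alignment: z (A1,B4) → z (A2,B5) → z (A3,B7) → o (A5,B8) → e (A8,B9) → e (A9,B10).
So the longest common subsequence has length 6.

6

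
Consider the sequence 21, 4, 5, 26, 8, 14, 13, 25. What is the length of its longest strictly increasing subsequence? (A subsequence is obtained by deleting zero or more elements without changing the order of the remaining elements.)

Scanning left to right, the best length ending at each element is: 21→1, 4→1, 5→2, 26→3, 8→3, 14→4, 13→4, 25→5.
So the longest increasing subsequence has length 5, e.g. 4, 5, 8, 14, 25.

5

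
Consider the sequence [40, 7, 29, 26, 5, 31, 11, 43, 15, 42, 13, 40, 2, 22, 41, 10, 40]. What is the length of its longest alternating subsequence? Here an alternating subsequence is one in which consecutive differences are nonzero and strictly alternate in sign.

15

Track the best alternating length ending on an up-step vs a down-step at each position: up/down = 1/1, 1/2, 3/2, 3/4, 1/4, 5/2, 5/6, 7/1, 7/8, 9/8, 7/10, 11/10, 1/12, 13/12, 13/10, 13/14, 15/14.
The maximum over both is 15; one such subsequence is 40, 7, 29, 26, 31, 11, 43, 15, 42, 13, 40, 2, 22, 10, 40.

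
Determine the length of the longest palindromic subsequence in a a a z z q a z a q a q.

8

One longest palindromic subsequence is aaazzaaa (positions 1,2,3,4,5,7,9,11); it reads the same forward and backward, and the interval DP gives dp[1][12] = 8.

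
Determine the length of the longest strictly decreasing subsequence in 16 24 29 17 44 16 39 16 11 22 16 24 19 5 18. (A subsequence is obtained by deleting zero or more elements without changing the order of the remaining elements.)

5

One longest decreasing subsequence is 24, 17, 16, 11, 5 (positions 2,4,6,9,14), of length 5; no longer one exists.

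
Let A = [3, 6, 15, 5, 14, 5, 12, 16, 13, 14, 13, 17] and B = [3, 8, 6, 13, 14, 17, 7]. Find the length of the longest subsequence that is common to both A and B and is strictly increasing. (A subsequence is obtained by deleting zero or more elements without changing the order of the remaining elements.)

5

A longest common strictly increasing subsequence is 3, 6, 13, 14, 17 (length 5); it appears in order in both A and B, and no longer such subsequence exists.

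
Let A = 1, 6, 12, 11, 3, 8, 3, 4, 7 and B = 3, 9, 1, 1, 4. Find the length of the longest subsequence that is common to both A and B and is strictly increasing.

2

A longest common strictly increasing subsequence is 3, 4 (length 2); it appears in order in both A and B, and no longer such subsequence exists.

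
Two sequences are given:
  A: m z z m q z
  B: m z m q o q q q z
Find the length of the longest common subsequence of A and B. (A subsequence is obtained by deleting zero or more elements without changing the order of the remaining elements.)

Backtracking the LCS table gives one alignment: m (A1,B1) → z (A3,B2) → m (A4,B3) → q (A5,B8) → z (A6,B9).
So the longest common subsequence has length 5.

5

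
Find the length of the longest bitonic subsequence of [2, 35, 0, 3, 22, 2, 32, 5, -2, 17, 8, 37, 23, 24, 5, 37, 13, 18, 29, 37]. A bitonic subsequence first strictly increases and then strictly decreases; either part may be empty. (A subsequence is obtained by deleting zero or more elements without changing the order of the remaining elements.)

Let inc[i] be the LIS ending at i and dec[i] the longest strictly decreasing subsequence starting at i. inc = [1, 2, 1, 2, 3, 2, 4, 3, 1, 4, 4, 5, 5, 6, 3, 7, 5, 6, 7, 8], dec = [3, 5, 2, 3, 4, 2, 4, 2, 1, 3, 2, 3, 2, 2, 1, 2, 1, 1, 1, 1].
max_i inc[i]+dec[i]−1 = 8, with one witness 2, 3, 5, 17, 23, 24, 37, 29.

8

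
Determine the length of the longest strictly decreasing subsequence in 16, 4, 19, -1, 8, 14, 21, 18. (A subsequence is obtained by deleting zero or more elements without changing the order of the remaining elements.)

3

One longest decreasing subsequence is 16, 4, -1 (positions 1,2,4), of length 3; no longer one exists.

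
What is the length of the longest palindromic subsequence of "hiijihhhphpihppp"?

Using dp[i][j] = 2 + dp[i+1][j−1] if the ends match, else max(dp[i+1][j], dp[i][j−1]):
dp[1][16] = 8. A witness is hihhhhih at positions 1,2,6,7,8,10,12,13.

8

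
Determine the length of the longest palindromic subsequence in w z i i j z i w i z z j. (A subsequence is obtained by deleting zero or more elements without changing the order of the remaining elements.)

One longest palindromic subsequence is jziwizj (positions 5,6,7,8,9,11,12); it reads the same forward and backward, and the interval DP gives dp[1][12] = 7.

7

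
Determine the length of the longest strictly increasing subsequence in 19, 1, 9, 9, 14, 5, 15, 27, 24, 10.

5

One longest increasing subsequence is 1, 9, 14, 15, 27 (positions 2,3,5,7,8), of length 5; no longer one exists.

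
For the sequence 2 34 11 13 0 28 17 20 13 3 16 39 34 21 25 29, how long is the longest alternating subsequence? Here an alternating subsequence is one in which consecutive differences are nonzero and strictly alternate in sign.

A longest alternating subsequence is 2, 34, 11, 13, 0, 28, 17, 20, 13, 39, 21, 25 (positions 1,2,3,4,5,6,7,8,9,12,14,15); its 11 consecutive differences strictly alternate in sign, and length 12 is optimal.

12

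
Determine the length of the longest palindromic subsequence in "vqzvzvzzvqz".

One longest palindromic subsequence is zvzzzvz (positions 3,4,5,7,8,9,11); it reads the same forward and backward, and the interval DP gives dp[1][11] = 7.

7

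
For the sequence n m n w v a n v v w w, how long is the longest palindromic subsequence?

5

One longest palindromic subsequence is wvvvw (positions 4,5,8,9,11); it reads the same forward and backward, and the interval DP gives dp[1][11] = 5.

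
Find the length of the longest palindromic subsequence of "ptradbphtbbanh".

One longest palindromic subsequence is abbba (positions 4,6,10,11,12); it reads the same forward and backward, and the interval DP gives dp[1][14] = 5.

5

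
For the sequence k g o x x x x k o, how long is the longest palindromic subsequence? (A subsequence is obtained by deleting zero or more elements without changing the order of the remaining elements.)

One longest palindromic subsequence is oxxxxo (positions 3,4,5,6,7,9); it reads the same forward and backward, and the interval DP gives dp[1][9] = 6.

6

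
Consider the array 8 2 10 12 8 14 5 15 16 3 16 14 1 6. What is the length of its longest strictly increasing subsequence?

6

Scanning left to right, the best length ending at each element is: 8→1, 2→1, 10→2, 12→3, 8→2, 14→4, 5→2, 15→5, 16→6, 3→2, 16→6, 14→4, 1→1, 6→3.
So the longest increasing subsequence has length 6, e.g. 8, 10, 12, 14, 15, 16.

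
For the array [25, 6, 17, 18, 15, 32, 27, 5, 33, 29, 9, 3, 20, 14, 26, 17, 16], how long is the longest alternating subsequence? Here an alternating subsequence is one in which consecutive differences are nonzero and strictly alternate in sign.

A longest alternating subsequence is 25, 6, 17, 15, 32, 27, 33, 9, 20, 14, 26, 17 (positions 1,2,3,5,6,7,9,11,13,14,15,16); its 11 consecutive differences strictly alternate in sign, and length 12 is optimal.

12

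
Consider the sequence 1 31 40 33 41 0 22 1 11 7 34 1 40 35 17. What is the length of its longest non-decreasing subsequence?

5

Let dp[i] be the longest non-decreasing subsequence ending at position i. Then dp = [1, 2, 3, 3, 4, 1, 2, 2, 3, 3, 4, 3, 5, 5, 4].
The maximum is 5; one witness is 1, 31, 33, 34, 40 at positions 1,2,4,11,13.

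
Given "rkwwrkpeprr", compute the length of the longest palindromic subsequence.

One longest palindromic subsequence is rrpeprr (positions 1,5,7,8,9,10,11); it reads the same forward and backward, and the interval DP gives dp[1][11] = 7.

7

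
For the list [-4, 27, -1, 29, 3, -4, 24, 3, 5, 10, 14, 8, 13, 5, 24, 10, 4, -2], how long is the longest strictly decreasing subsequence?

Scanning left to right, the best length ending at each element is: -4→1, 27→1, -1→2, 29→1, 3→2, -4→3, 24→2, 3→3, 5→3, 10→3, 14→3, 8→4, 13→4, 5→5, 24→2, 10→5, 4→6, -2→7.
So the longest decreasing subsequence has length 7, e.g. 27, 24, 10, 8, 5, 4, -2.

7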